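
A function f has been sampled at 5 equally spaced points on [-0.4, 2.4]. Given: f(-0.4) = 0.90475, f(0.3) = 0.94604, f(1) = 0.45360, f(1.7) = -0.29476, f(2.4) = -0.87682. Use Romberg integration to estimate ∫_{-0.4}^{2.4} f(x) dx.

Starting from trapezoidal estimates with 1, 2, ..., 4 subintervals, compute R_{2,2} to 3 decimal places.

0.824

R_{0,0} (trapezoid, 1 panel, h=2.8000): 0.03910
R_{1,0} (trapezoid, 2 panels, h=1.4000): 0.65459
R_{2,0} (trapezoid, 4 panels, h=0.7000): 0.78319
R_{1,1} = 0.65459 + (0.65459 − 0.03910)/3 = 0.85975
R_{2,1} = 0.78319 + (0.78319 − 0.65459)/3 = 0.82606
R_{2,2} = 0.82606 + (0.82606 − 0.85975)/15 = 0.82381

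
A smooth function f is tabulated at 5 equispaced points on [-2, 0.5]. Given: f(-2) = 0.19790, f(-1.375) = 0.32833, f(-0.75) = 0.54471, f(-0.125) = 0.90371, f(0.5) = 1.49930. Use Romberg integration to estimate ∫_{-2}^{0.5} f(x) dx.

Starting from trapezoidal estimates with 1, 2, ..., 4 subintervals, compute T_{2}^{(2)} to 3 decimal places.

T_{0}^{(0)} (trapezoid, 1 panel, h=2.5000): 2.12150
T_{1}^{(0)} (trapezoid, 2 panels, h=1.2500): 1.74164
T_{2}^{(0)} (trapezoid, 4 panels, h=0.6250): 1.64084
T_{1}^{(1)} = 1.74164 + (1.74164 − 2.12150)/3 = 1.61502
T_{2}^{(1)} = 1.64084 + (1.64084 − 1.74164)/3 = 1.60724
T_{2}^{(2)} = 1.60724 + (1.60724 − 1.61502)/15 = 1.60672

1.607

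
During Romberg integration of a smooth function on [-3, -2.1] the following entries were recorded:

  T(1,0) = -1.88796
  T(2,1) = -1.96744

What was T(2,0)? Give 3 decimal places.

-1.948

From T(2,1) = (4·T(2,0) − T(1,0))/3, solve for T(2,0):
4·T(2,0) = 3·(-1.96744) + (-1.88796) = -7.79028
T(2,0) = -1.94757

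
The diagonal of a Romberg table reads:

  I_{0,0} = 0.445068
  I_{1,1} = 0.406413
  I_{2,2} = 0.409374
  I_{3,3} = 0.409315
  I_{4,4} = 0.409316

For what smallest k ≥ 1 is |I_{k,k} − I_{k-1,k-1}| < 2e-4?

k = 3

|I_{1,1} − I_{0,0}| = 0.038655 ≥ 2e-4
|I_{2,2} − I_{1,1}| = 0.002961 ≥ 2e-4
|I_{3,3} − I_{2,2}| = 0.000059 < 2e-4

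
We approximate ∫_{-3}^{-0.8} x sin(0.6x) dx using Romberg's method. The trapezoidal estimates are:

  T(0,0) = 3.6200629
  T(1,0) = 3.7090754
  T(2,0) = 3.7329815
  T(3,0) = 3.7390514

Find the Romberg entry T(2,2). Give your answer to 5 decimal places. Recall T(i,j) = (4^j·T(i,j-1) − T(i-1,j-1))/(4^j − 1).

Richardson extrapolation on the trapezoidal column (denominator 4−1=3):
T(1,1) = 3.7090754 + (3.7090754 − 3.6200629)/3 = 3.7387462
T(2,1) = (4·3.7329815 − 3.7090754) / 3 = 3.7409502
T(2,2) = (16·3.7409502 − 3.7387462) / 15 = 3.7410971

3.74110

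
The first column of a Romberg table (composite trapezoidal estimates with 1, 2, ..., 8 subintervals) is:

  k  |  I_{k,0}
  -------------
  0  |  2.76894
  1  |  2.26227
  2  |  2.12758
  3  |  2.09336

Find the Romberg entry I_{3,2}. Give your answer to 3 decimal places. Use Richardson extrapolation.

I_{2,1} = 2.12758 + (2.12758 − 2.26227)/3 = 2.08268
I_{3,1} = (4·2.09336 − 2.12758) / 3 = 2.08195
I_{3,2} = 2.08195 + (2.08195 − 2.08268)/15 = 2.08190

2.082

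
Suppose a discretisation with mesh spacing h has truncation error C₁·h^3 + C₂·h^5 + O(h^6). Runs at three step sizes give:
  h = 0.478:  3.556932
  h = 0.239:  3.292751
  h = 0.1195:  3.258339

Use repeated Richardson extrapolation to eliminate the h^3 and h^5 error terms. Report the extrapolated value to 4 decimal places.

3.2534

First eliminate the h^3 term (factor 2^3 = 8):
  B₁ = (8·3.292751 − 3.556932)/7 = 3.255011
  B₂ = (8·3.258339 − 3.292751)/7 = 3.253423
Then eliminate the h^5 term (factor 2^5 = 32):
  (32·3.253423 − 3.255011)/31 = 3.253372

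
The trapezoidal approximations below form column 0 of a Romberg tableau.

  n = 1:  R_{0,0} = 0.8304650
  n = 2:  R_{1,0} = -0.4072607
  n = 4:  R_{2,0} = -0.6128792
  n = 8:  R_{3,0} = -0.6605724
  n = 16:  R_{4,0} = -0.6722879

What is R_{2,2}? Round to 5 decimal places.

-0.67219

Richardson extrapolation on the trapezoidal column (denominator 4−1=3):
R_{1,1} = -0.4072607 + (-0.4072607 − 0.8304650)/3 = -0.8198359
R_{2,1} = -0.6128792 + (-0.6128792 − (-0.4072607))/3 = -0.6814187
R_{2,2} = (16·(-0.6814187) − (-0.8198359)) / 15 = -0.6721909
(Column j=1 coincides with Simpson's rule on the same nodes.)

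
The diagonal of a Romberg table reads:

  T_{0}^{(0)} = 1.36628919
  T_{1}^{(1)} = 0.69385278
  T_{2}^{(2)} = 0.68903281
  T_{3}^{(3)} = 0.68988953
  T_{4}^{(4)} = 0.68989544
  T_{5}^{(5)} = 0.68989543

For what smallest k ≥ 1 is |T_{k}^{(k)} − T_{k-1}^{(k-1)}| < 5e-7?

k = 5

|T_{1}^{(1)} − T_{0}^{(0)}| = 0.67243641 ≥ 5e-7
|T_{2}^{(2)} − T_{1}^{(1)}| = 0.00481997 ≥ 5e-7
|T_{3}^{(3)} − T_{2}^{(2)}| = 0.00085672 ≥ 5e-7
|T_{4}^{(4)} − T_{3}^{(3)}| = 0.00000591 ≥ 5e-7
|T_{5}^{(5)} − T_{4}^{(4)}| = 0.00000001 < 5e-7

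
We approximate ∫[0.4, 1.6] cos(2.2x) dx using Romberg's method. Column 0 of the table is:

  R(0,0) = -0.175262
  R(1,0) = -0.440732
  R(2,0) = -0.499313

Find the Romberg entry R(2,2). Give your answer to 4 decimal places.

Richardson extrapolation on the trapezoidal column (denominator 4−1=3):
R(1,1) = -0.440732 + (-0.440732 − (-0.175262))/3 = -0.529222
R(2,1) = -0.499313 + (-0.499313 − (-0.440732))/3 = -0.518840
R(2,2) = (16·(-0.518840) − (-0.529222)) / 15 = -0.518148
(Column j=1 coincides with Simpson's rule on the same nodes.)

-0.5181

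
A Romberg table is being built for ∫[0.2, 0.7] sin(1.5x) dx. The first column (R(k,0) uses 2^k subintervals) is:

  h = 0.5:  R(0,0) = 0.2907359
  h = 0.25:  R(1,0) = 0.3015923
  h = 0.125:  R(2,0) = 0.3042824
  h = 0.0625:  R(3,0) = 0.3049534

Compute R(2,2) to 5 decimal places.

Richardson extrapolation on the trapezoidal column (denominator 4−1=3):
R(1,1) = (4·0.3015923 − 0.2907359) / 3 = 0.3052111
R(2,1) = (4·0.3042824 − 0.3015923) / 3 = 0.3051791
R(2,2) = 0.3051791 + (0.3051791 − 0.3052111)/15 = 0.3051770

0.30518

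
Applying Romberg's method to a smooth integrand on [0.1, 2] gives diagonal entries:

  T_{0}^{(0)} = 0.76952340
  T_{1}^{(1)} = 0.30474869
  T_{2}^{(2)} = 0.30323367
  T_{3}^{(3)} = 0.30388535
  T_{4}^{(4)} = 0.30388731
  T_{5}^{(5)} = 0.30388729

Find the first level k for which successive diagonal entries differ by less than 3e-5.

|T_{1}^{(1)} − T_{0}^{(0)}| = 0.46477471 ≥ 3e-5
|T_{2}^{(2)} − T_{1}^{(1)}| = 0.00151502 ≥ 3e-5
|T_{3}^{(3)} − T_{2}^{(2)}| = 0.00065168 ≥ 3e-5
|T_{4}^{(4)} − T_{3}^{(3)}| = 0.00000196 < 3e-5

k = 4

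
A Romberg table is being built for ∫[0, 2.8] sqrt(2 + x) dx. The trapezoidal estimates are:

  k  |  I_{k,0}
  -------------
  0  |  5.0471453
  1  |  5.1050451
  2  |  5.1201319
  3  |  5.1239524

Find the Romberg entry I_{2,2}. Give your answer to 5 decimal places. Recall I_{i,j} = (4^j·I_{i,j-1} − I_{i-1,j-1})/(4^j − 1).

I_{1,1} = (4·5.1050451 − 5.0471453) / 3 = 5.1243450
I_{2,1} = 5.1201319 + (5.1201319 − 5.1050451)/3 = 5.1251608
I_{2,2} = (16·5.1251608 − 5.1243450) / 15 = 5.1252152

5.12522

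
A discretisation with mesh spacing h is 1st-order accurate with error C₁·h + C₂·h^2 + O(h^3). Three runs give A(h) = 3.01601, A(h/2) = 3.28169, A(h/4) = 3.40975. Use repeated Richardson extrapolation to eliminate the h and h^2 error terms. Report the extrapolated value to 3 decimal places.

First eliminate the h term (factor 2^1 = 2):
  B₁ = (2·3.28169 − 3.01601)/1 = 3.54737
  B₂ = (2·3.40975 − 3.28169)/1 = 3.53781
Then eliminate the h^2 term (factor 2^2 = 4):
  (4·3.53781 − 3.54737)/3 = 3.53462

3.535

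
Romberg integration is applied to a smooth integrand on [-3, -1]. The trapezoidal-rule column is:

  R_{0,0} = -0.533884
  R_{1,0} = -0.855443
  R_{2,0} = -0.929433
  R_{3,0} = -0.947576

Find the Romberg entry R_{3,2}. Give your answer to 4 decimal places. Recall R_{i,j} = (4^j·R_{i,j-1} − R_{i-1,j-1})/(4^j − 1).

-0.9536

R_{2,1} = (4·(-0.929433) − (-0.855443)) / 3 = -0.954096
R_{3,1} = (4·(-0.947576) − (-0.929433)) / 3 = -0.953624
R_{3,2} = (16·(-0.953624) − (-0.954096)) / 15 = -0.953593
(Column j=1 coincides with Simpson's rule on the same nodes.)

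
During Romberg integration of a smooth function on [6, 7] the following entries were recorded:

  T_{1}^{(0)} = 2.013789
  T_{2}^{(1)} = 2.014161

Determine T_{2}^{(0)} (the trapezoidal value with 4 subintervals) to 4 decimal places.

2.0141

From T_{2}^{(1)} = (4·T_{2}^{(0)} − T_{1}^{(0)})/3, solve for T_{2}^{(0)}:
4·T_{2}^{(0)} = 3·2.014161 + 2.013789 = 8.056272
T_{2}^{(0)} = 2.014068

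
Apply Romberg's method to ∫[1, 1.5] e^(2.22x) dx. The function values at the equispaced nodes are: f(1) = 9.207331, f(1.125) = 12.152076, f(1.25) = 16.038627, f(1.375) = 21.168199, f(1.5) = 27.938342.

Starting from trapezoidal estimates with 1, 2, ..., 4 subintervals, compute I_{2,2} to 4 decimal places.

8.4374

I_{0,0} (trapezoid, 1 panel, h=0.5000): 9.286418
I_{1,0} (trapezoid, 2 panels, h=0.2500): 8.652866
I_{2,0} (trapezoid, 4 panels, h=0.1250): 8.491467
I_{1,1} = 8.652866 + (8.652866 − 9.286418)/3 = 8.441682
I_{2,1} = 8.491467 + (8.491467 − 8.652866)/3 = 8.437667
I_{2,2} = 8.437667 + (8.437667 − 8.441682)/15 = 8.437399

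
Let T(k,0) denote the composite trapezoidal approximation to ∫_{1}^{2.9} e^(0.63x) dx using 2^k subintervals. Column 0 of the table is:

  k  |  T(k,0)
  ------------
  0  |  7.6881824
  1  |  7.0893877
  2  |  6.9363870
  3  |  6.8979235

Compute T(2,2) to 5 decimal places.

6.88509

Richardson extrapolation on the trapezoidal column (denominator 4−1=3):
T(1,1) = 7.0893877 + (7.0893877 − 7.6881824)/3 = 6.8897895
T(2,1) = 6.9363870 + (6.9363870 − 7.0893877)/3 = 6.8853868
T(2,2) = (16·6.8853868 − 6.8897895) / 15 = 6.8850933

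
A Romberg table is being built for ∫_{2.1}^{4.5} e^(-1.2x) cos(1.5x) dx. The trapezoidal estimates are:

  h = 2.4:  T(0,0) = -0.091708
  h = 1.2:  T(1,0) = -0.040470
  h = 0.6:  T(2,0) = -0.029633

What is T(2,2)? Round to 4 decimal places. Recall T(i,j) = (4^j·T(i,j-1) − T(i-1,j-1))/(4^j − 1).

-0.0262

Richardson extrapolation on the trapezoidal column (denominator 4−1=3):
T(1,1) = -0.040470 + (-0.040470 − (-0.091708))/3 = -0.023391
T(2,1) = (4·(-0.029633) − (-0.040470)) / 3 = -0.026021
T(2,2) = -0.026021 + (-0.026021 − (-0.023391))/15 = -0.026196
(Column j=1 coincides with Simpson's rule on the same nodes.)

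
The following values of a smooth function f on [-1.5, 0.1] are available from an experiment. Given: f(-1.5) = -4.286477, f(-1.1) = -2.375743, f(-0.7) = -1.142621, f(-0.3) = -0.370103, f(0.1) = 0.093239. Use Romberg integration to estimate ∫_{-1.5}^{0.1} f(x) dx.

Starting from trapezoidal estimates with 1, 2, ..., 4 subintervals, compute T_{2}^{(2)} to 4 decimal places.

T_{0}^{(0)} (trapezoid, 1 panel, h=1.6000): -3.354590
T_{1}^{(0)} (trapezoid, 2 panels, h=0.8000): -2.591392
T_{2}^{(0)} (trapezoid, 4 panels, h=0.4000): -2.394034
T_{1}^{(1)} = -2.591392 + (-2.591392 − (-3.354590))/3 = -2.336993
T_{2}^{(1)} = -2.394034 + (-2.394034 − (-2.591392))/3 = -2.328248
T_{2}^{(2)} = -2.328248 + (-2.328248 − (-2.336993))/15 = -2.327665

-2.3277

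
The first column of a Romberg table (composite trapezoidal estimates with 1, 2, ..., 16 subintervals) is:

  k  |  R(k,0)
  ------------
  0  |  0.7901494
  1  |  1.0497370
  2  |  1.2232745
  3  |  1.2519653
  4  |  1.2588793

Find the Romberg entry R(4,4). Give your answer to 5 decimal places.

1.26118

R(1,1) = 1.0497370 + (1.0497370 − 0.7901494)/3 = 1.1362662
R(2,1) = 1.2232745 + (1.2232745 − 1.0497370)/3 = 1.2811203
R(3,1) = 1.2519653 + (1.2519653 − 1.2232745)/3 = 1.2615289
R(4,1) = 1.2588793 + (1.2588793 − 1.2519653)/3 = 1.2611840
R(2,2) = 1.2811203 + (1.2811203 − 1.1362662)/15 = 1.2907772
R(3,2) = (16·1.2615289 − 1.2811203) / 15 = 1.2602228
R(4,2) = 1.2611840 + (1.2611840 − 1.2615289)/15 = 1.2611610
R(3,3) = 1.2602228 + (1.2602228 − 1.2907772)/63 = 1.2597378
R(4,3) = 1.2611610 + (1.2611610 − 1.2602228)/63 = 1.2611759
R(4,4) = (256·1.2611759 − 1.2597378) / 255 = 1.2611815
(Column j=1 coincides with Simpson's rule on the same nodes.)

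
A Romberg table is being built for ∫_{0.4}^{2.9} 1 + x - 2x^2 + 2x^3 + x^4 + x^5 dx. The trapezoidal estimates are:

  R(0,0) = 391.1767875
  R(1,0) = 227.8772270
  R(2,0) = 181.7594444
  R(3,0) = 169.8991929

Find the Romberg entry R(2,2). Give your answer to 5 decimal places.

165.91637

Richardson extrapolation on the trapezoidal column (denominator 4−1=3):
R(1,1) = (4·227.8772270 − 391.1767875) / 3 = 173.4440402
R(2,1) = (4·181.7594444 − 227.8772270) / 3 = 166.3868502
R(2,2) = 166.3868502 + (166.3868502 − 173.4440402)/15 = 165.9163709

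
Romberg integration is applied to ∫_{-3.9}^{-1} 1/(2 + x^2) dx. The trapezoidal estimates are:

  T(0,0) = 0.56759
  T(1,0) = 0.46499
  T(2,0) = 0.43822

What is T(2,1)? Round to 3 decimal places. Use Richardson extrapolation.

Richardson extrapolation on the trapezoidal column (denominator 4−1=3):
T(2,1) = (4·0.43822 − 0.46499) / 3 = 0.42930
(Column j=1 coincides with Simpson's rule on the same nodes.)

0.429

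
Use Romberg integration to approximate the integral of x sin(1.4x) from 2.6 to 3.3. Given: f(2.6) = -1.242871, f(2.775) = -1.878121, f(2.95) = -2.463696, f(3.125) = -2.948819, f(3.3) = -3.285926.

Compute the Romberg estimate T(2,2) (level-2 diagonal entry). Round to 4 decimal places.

-1.6779

T(0,0) (trapezoid, 1 panel, h=0.7000): -1.585079
T(1,0) (trapezoid, 2 panels, h=0.3500): -1.654833
T(2,0) (trapezoid, 4 panels, h=0.1750): -1.672131
T(1,1) = -1.654833 + (-1.654833 − (-1.585079))/3 = -1.678084
T(2,1) = -1.672131 + (-1.672131 − (-1.654833))/3 = -1.677897
T(2,2) = -1.677897 + (-1.677897 − (-1.678084))/15 = -1.677885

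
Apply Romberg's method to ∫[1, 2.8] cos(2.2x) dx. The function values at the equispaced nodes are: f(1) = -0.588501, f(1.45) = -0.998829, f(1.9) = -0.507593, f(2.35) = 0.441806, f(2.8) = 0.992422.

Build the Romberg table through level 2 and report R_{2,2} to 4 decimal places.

-0.4218

R_{0,0} (trapezoid, 1 panel, h=1.8000): 0.363529
R_{1,0} (trapezoid, 2 panels, h=0.9000): -0.275069
R_{2,0} (trapezoid, 4 panels, h=0.4500): -0.388195
R_{1,1} = -0.275069 + (-0.275069 − 0.363529)/3 = -0.487935
R_{2,1} = -0.388195 + (-0.388195 − (-0.275069))/3 = -0.425904
R_{2,2} = -0.425904 + (-0.425904 − (-0.487935))/15 = -0.421769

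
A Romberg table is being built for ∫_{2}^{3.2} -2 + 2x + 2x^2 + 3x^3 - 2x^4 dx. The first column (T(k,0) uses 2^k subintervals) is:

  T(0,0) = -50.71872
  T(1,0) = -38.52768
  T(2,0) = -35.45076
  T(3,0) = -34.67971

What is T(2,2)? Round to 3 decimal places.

Richardson extrapolation on the trapezoidal column (denominator 4−1=3):
T(1,1) = (4·(-38.52768) − (-50.71872)) / 3 = -34.46400
T(2,1) = -35.45076 + (-35.45076 − (-38.52768))/3 = -34.42512
T(2,2) = (16·(-34.42512) − (-34.46400)) / 15 = -34.42253
(Column j=1 coincides with Simpson's rule on the same nodes.)

-34.423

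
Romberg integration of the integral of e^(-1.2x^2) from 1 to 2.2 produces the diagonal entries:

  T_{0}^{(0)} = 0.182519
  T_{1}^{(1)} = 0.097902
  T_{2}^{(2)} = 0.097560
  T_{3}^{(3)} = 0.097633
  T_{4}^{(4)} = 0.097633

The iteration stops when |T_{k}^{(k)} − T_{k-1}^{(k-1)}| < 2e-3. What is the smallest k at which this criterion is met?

k = 2

|T_{1}^{(1)} − T_{0}^{(0)}| = 0.084617 ≥ 2e-3
|T_{2}^{(2)} − T_{1}^{(1)}| = 0.000342 < 2e-3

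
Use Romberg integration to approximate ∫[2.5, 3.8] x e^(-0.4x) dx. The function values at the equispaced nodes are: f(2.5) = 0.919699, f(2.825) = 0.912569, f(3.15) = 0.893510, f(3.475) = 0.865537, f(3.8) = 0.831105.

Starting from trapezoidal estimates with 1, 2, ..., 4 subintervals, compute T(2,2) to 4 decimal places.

1.1538

T(0,0) (trapezoid, 1 panel, h=1.3000): 1.138023
T(1,0) (trapezoid, 2 panels, h=0.6500): 1.149793
T(2,0) (trapezoid, 4 panels, h=0.3250): 1.152781
T(1,1) = 1.149793 + (1.149793 − 1.138023)/3 = 1.153716
T(2,1) = 1.152781 + (1.152781 − 1.149793)/3 = 1.153777
T(2,2) = 1.153777 + (1.153777 − 1.153716)/15 = 1.153781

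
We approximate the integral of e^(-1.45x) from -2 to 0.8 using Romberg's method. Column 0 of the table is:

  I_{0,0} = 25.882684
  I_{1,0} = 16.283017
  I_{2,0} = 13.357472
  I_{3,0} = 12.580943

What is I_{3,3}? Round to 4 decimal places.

I_{1,1} = (4·16.283017 − 25.882684) / 3 = 13.083128
I_{2,1} = 13.357472 + (13.357472 − 16.283017)/3 = 12.382290
I_{3,1} = (4·12.580943 − 13.357472) / 3 = 12.322100
I_{2,2} = 12.382290 + (12.382290 − 13.083128)/15 = 12.335567
I_{3,2} = (16·12.322100 − 12.382290) / 15 = 12.318087
I_{3,3} = 12.318087 + (12.318087 − 12.335567)/63 = 12.317810

12.3178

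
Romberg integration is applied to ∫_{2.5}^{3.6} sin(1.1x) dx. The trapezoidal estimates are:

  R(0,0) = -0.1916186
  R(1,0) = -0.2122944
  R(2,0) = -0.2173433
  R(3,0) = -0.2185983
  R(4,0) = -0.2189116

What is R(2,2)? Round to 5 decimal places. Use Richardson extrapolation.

-0.21902

Richardson extrapolation on the trapezoidal column (denominator 4−1=3):
R(1,1) = -0.2122944 + (-0.2122944 − (-0.1916186))/3 = -0.2191863
R(2,1) = (4·(-0.2173433) − (-0.2122944)) / 3 = -0.2190263
R(2,2) = -0.2190263 + (-0.2190263 − (-0.2191863))/15 = -0.2190156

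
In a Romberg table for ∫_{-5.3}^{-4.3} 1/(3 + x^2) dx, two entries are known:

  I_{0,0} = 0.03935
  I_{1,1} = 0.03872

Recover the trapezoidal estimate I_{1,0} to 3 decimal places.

From I_{1,1} = (4·I_{1,0} − I_{0,0})/3, solve for I_{1,0}:
4·I_{1,0} = 3·0.03872 + 0.03935 = 0.15551
I_{1,0} = 0.03888

0.039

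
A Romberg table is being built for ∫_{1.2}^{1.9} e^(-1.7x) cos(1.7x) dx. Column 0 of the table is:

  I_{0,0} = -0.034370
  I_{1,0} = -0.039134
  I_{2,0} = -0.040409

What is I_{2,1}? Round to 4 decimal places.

-0.0408

Richardson extrapolation on the trapezoidal column (denominator 4−1=3):
I_{2,1} = (4·(-0.040409) − (-0.039134)) / 3 = -0.040834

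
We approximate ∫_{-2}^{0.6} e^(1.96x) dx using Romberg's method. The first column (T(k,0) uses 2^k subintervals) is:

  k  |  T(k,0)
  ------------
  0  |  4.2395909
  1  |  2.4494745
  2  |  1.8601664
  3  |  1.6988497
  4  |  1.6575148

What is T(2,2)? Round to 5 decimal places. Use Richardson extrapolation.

1.65113

T(1,1) = (4·2.4494745 − 4.2395909) / 3 = 1.8527690
T(2,1) = 1.8601664 + (1.8601664 − 2.4494745)/3 = 1.6637304
T(2,2) = (16·1.6637304 − 1.8527690) / 15 = 1.6511278
(Column j=1 coincides with Simpson's rule on the same nodes.)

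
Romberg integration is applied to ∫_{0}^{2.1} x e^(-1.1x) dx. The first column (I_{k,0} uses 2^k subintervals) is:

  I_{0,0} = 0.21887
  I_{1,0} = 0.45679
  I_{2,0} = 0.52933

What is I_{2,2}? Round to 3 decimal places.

Richardson extrapolation on the trapezoidal column (denominator 4−1=3):
I_{1,1} = 0.45679 + (0.45679 − 0.21887)/3 = 0.53610
I_{2,1} = (4·0.52933 − 0.45679) / 3 = 0.55351
I_{2,2} = (16·0.55351 − 0.53610) / 15 = 0.55467

0.555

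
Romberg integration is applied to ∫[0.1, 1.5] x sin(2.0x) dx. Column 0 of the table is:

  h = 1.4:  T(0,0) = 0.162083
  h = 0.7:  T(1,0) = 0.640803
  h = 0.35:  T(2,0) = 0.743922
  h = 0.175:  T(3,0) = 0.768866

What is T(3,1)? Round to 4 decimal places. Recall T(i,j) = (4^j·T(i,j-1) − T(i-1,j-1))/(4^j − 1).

Richardson extrapolation on the trapezoidal column (denominator 4−1=3):
T(3,1) = (4·0.768866 − 0.743922) / 3 = 0.777181

0.7772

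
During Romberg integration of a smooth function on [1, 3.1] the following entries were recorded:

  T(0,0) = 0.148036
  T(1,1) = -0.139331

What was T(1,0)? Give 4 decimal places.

-0.0675

From T(1,1) = (4·T(1,0) − T(0,0))/3, solve for T(1,0):
4·T(1,0) = 3·(-0.139331) + 0.148036 = -0.269957
T(1,0) = -0.067489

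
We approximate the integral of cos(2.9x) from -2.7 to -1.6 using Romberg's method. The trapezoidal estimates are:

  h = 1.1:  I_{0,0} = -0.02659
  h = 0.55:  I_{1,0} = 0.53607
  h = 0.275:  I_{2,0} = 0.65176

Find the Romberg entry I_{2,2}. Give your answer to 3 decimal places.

0.688

I_{1,1} = 0.53607 + (0.53607 − (-0.02659))/3 = 0.72362
I_{2,1} = 0.65176 + (0.65176 − 0.53607)/3 = 0.69032
I_{2,2} = (16·0.69032 − 0.72362) / 15 = 0.68810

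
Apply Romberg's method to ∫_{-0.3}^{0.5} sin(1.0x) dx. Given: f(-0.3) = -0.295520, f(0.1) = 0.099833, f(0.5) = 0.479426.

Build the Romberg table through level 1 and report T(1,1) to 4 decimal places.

T(0,0) (trapezoid, 1 panel, h=0.8000): 0.073562
T(1,0) (trapezoid, 2 panels, h=0.4000): 0.076714
T(1,1) = 0.076714 + (0.076714 − 0.073562)/3 = 0.077765

0.0778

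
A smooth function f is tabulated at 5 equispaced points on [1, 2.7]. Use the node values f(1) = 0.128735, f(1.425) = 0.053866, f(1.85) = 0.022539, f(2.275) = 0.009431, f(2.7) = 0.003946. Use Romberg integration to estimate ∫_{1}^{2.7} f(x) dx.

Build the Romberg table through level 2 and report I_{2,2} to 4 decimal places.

I_{0,0} (trapezoid, 1 panel, h=1.7000): 0.112779
I_{1,0} (trapezoid, 2 panels, h=0.8500): 0.075548
I_{2,0} (trapezoid, 4 panels, h=0.4250): 0.064675
I_{1,1} = 0.075548 + (0.075548 − 0.112779)/3 = 0.063138
I_{2,1} = 0.064675 + (0.064675 − 0.075548)/3 = 0.061051
I_{2,2} = 0.061051 + (0.061051 − 0.063138)/15 = 0.060912

0.0609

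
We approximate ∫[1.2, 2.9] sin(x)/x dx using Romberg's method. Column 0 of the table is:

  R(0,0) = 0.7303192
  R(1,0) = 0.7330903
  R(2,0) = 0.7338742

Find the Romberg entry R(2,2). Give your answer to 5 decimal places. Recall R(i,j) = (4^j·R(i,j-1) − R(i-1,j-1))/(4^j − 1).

0.73414

Richardson extrapolation on the trapezoidal column (denominator 4−1=3):
R(1,1) = 0.7330903 + (0.7330903 − 0.7303192)/3 = 0.7340140
R(2,1) = (4·0.7338742 − 0.7330903) / 3 = 0.7341355
R(2,2) = (16·0.7341355 − 0.7340140) / 15 = 0.7341436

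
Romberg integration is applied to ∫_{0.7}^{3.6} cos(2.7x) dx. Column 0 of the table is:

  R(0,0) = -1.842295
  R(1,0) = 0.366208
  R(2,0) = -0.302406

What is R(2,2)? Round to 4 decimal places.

R(1,1) = (4·0.366208 − (-1.842295)) / 3 = 1.102376
R(2,1) = -0.302406 + (-0.302406 − 0.366208)/3 = -0.525277
R(2,2) = -0.525277 + (-0.525277 − 1.102376)/15 = -0.633787

-0.6338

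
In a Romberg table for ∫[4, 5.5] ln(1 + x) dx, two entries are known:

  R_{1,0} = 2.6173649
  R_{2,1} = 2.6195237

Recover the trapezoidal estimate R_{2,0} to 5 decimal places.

2.61898

From R_{2,1} = (4·R_{2,0} − R_{1,0})/3, solve for R_{2,0}:
4·R_{2,0} = 3·2.6195237 + 2.6173649 = 10.4759360
R_{2,0} = 2.6189840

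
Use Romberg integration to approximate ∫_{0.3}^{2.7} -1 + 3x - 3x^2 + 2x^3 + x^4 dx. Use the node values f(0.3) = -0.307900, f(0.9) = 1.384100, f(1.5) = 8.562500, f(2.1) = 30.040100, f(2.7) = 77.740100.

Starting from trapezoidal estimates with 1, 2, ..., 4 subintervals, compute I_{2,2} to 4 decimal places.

I_{0,0} (trapezoid, 1 panel, h=2.4000): 92.918640
I_{1,0} (trapezoid, 2 panels, h=1.2000): 56.734320
I_{2,0} (trapezoid, 4 panels, h=0.6000): 47.221680
I_{1,1} = 56.734320 + (56.734320 − 92.918640)/3 = 44.672880
I_{2,1} = 47.221680 + (47.221680 − 56.734320)/3 = 44.050800
I_{2,2} = 44.050800 + (44.050800 − 44.672880)/15 = 44.009328

44.0093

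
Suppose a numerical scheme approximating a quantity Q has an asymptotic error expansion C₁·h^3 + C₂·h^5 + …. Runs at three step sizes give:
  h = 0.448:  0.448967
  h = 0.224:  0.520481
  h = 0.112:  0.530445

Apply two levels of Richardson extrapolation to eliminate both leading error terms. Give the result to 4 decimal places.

First eliminate the h^3 term (factor 2^3 = 8):
  B₁ = (8·0.520481 − 0.448967)/7 = 0.530697
  B₂ = (8·0.530445 − 0.520481)/7 = 0.531868
Then eliminate the h^5 term (factor 2^5 = 32):
  (32·0.531868 − 0.530697)/31 = 0.531906

0.5319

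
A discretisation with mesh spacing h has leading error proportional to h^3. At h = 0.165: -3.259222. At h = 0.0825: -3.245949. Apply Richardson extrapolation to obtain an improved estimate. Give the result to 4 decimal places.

The leading error scales as h^3; refining by a factor of 2 reduces it by 2^3 = 8.
Extrapolated value = (8·A(h/2) − A(h)) / (8 − 1)
= (8·(-3.245949) − (-3.259222)) / 7
= -22.708370 / 7 = -3.244053

-3.2441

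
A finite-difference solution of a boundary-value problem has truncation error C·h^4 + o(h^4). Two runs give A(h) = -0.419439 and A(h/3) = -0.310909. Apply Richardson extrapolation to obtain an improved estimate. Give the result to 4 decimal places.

-0.3096

The leading error scales as h^4; refining by a factor of 3 reduces it by 3^4 = 81.
Extrapolated value = (81·A(h/3) − A(h)) / (81 − 1)
= (81·(-0.310909) − (-0.419439)) / 80
= -24.764190 / 80 = -0.309552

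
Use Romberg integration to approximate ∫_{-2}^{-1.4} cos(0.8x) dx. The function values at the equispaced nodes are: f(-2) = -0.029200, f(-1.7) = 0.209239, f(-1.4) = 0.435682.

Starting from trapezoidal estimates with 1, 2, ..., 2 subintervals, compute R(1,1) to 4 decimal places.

0.1243

R(0,0) (trapezoid, 1 panel, h=0.6000): 0.121945
R(1,0) (trapezoid, 2 panels, h=0.3000): 0.123744
R(1,1) = 0.123744 + (0.123744 − 0.121945)/3 = 0.124344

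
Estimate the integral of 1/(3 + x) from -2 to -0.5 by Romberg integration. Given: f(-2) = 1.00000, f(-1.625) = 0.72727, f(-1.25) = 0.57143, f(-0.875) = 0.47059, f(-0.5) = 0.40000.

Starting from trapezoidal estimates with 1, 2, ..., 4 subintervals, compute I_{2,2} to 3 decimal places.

0.916

I_{0,0} (trapezoid, 1 panel, h=1.5000): 1.05000
I_{1,0} (trapezoid, 2 panels, h=0.7500): 0.95357
I_{2,0} (trapezoid, 4 panels, h=0.3750): 0.92598
I_{1,1} = 0.95357 + (0.95357 − 1.05000)/3 = 0.92143
I_{2,1} = 0.92598 + (0.92598 − 0.95357)/3 = 0.91678
I_{2,2} = 0.91678 + (0.91678 − 0.92143)/15 = 0.91647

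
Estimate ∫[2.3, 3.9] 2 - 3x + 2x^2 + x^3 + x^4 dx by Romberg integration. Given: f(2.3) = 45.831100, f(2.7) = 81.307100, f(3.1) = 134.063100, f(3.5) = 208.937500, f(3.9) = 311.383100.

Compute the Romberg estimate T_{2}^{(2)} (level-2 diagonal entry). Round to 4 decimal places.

T_{0}^{(0)} (trapezoid, 1 panel, h=1.6000): 285.771360
T_{1}^{(0)} (trapezoid, 2 panels, h=0.8000): 250.136160
T_{2}^{(0)} (trapezoid, 4 panels, h=0.4000): 241.165920
T_{1}^{(1)} = 250.136160 + (250.136160 − 285.771360)/3 = 238.257760
T_{2}^{(1)} = 241.165920 + (241.165920 − 250.136160)/3 = 238.175840
T_{2}^{(2)} = 238.175840 + (238.175840 − 238.257760)/15 = 238.170379

238.1704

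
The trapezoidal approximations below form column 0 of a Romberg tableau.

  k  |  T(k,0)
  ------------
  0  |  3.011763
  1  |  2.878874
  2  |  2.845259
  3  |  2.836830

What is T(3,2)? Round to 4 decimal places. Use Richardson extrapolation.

2.8340

Richardson extrapolation on the trapezoidal column (denominator 4−1=3):
T(2,1) = (4·2.845259 − 2.878874) / 3 = 2.834054
T(3,1) = 2.836830 + (2.836830 − 2.845259)/3 = 2.834020
T(3,2) = 2.834020 + (2.834020 − 2.834054)/15 = 2.834018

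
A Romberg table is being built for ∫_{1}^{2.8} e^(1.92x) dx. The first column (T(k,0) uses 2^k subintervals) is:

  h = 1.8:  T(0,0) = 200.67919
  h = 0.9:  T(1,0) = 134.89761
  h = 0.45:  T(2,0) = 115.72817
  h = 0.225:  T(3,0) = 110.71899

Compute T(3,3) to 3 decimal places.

109.029

Richardson extrapolation on the trapezoidal column (denominator 4−1=3):
T(1,1) = 134.89761 + (134.89761 − 200.67919)/3 = 112.97042
T(2,1) = (4·115.72817 − 134.89761) / 3 = 109.33836
T(3,1) = 110.71899 + (110.71899 − 115.72817)/3 = 109.04926
T(2,2) = (16·109.33836 − 112.97042) / 15 = 109.09622
T(3,2) = 109.04926 + (109.04926 − 109.33836)/15 = 109.02999
T(3,3) = 109.02999 + (109.02999 − 109.09622)/63 = 109.02894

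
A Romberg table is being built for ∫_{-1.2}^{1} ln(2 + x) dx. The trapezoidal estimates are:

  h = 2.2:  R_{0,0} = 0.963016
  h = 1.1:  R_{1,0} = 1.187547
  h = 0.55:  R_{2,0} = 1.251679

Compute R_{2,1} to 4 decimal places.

R_{2,1} = 1.251679 + (1.251679 − 1.187547)/3 = 1.273056

1.2731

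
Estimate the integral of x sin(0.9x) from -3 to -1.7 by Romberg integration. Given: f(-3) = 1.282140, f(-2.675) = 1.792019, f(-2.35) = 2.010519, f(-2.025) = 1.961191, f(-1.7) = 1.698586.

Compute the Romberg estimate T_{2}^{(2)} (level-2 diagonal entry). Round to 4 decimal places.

2.3847

T_{0}^{(0)} (trapezoid, 1 panel, h=1.3000): 1.937472
T_{1}^{(0)} (trapezoid, 2 panels, h=0.6500): 2.275573
T_{2}^{(0)} (trapezoid, 4 panels, h=0.3250): 2.357580
T_{1}^{(1)} = 2.275573 + (2.275573 − 1.937472)/3 = 2.388273
T_{2}^{(1)} = 2.357580 + (2.357580 − 2.275573)/3 = 2.384916
T_{2}^{(2)} = 2.384916 + (2.384916 − 2.388273)/15 = 2.384692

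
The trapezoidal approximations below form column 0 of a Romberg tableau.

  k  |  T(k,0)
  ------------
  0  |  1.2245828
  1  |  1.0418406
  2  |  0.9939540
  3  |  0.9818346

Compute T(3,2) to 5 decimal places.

T(2,1) = (4·0.9939540 − 1.0418406) / 3 = 0.9779918
T(3,1) = (4·0.9818346 − 0.9939540) / 3 = 0.9777948
T(3,2) = 0.9777948 + (0.9777948 − 0.9779918)/15 = 0.9777817

0.97778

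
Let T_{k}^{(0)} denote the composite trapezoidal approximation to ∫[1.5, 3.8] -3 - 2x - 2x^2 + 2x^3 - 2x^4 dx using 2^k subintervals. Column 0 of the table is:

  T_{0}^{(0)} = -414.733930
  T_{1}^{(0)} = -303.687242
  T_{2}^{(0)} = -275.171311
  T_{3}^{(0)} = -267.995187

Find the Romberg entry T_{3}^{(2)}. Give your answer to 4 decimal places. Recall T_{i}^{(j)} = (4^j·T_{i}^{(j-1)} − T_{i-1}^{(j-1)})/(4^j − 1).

-265.5990

Richardson extrapolation on the trapezoidal column (denominator 4−1=3):
T_{2}^{(1)} = -275.171311 + (-275.171311 − (-303.687242))/3 = -265.666001
T_{3}^{(1)} = (4·(-267.995187) − (-275.171311)) / 3 = -265.603146
T_{3}^{(2)} = -265.603146 + (-265.603146 − (-265.666001))/15 = -265.598956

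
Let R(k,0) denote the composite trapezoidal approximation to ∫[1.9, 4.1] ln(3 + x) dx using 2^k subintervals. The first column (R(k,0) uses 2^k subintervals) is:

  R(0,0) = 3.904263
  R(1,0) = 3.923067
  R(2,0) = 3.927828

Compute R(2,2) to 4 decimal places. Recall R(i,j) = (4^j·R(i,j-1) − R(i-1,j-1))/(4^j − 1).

3.9294

Richardson extrapolation on the trapezoidal column (denominator 4−1=3):
R(1,1) = (4·3.923067 − 3.904263) / 3 = 3.929335
R(2,1) = 3.927828 + (3.927828 − 3.923067)/3 = 3.929415
R(2,2) = 3.929415 + (3.929415 − 3.929335)/15 = 3.929420
(Column j=1 coincides with Simpson's rule on the same nodes.)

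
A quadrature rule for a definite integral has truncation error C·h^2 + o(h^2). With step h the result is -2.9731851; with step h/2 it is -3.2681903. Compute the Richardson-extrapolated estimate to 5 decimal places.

-3.36653

Extrapolated value = (4·A(h/2) − A(h)) / (4 − 1)
= (4·(-3.2681903) − (-2.9731851)) / 3
= -10.0995761 / 3 = -3.3665254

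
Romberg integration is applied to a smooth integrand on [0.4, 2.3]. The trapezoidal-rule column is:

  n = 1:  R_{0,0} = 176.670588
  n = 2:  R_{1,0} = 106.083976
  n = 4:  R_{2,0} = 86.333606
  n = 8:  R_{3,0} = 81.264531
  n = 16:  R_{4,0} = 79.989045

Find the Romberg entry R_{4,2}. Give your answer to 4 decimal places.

79.5632

R_{3,1} = (4·81.264531 − 86.333606) / 3 = 79.574839
R_{4,1} = (4·79.989045 − 81.264531) / 3 = 79.563883
R_{4,2} = 79.563883 + (79.563883 − 79.574839)/15 = 79.563153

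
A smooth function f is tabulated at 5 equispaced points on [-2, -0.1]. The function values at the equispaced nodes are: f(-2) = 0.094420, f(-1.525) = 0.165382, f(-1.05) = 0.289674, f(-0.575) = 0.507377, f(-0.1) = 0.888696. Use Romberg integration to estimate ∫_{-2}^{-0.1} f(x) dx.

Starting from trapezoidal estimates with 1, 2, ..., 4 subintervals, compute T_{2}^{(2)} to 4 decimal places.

T_{0}^{(0)} (trapezoid, 1 panel, h=1.9000): 0.933960
T_{1}^{(0)} (trapezoid, 2 panels, h=0.9500): 0.742170
T_{2}^{(0)} (trapezoid, 4 panels, h=0.4750): 0.690646
T_{1}^{(1)} = 0.742170 + (0.742170 − 0.933960)/3 = 0.678240
T_{2}^{(1)} = 0.690646 + (0.690646 − 0.742170)/3 = 0.673471
T_{2}^{(2)} = 0.673471 + (0.673471 − 0.678240)/15 = 0.673153

0.6732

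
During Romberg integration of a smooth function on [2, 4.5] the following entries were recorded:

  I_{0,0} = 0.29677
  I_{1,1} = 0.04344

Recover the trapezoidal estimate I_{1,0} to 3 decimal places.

0.107

From I_{1,1} = (4·I_{1,0} − I_{0,0})/3, solve for I_{1,0}:
4·I_{1,0} = 3·0.04344 + 0.29677 = 0.42709
I_{1,0} = 0.10677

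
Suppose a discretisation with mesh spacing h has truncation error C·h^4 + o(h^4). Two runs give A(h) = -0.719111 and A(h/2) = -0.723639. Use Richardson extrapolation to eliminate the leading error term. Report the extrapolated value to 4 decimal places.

-0.7239

Extrapolated value = (16·A(h/2) − A(h)) / (16 − 1)
= (16·(-0.723639) − (-0.719111)) / 15
= -10.859113 / 15 = -0.723941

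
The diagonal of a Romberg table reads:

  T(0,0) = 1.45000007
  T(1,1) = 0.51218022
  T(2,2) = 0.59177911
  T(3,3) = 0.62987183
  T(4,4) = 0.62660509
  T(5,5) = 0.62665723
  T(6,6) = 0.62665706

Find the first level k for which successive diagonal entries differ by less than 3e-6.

k = 6

|T(1,1) − T(0,0)| = 0.93781985 ≥ 3e-6
|T(2,2) − T(1,1)| = 0.07959889 ≥ 3e-6
|T(3,3) − T(2,2)| = 0.03809272 ≥ 3e-6
|T(4,4) − T(3,3)| = 0.00326674 ≥ 3e-6
|T(5,5) − T(4,4)| = 0.00005214 ≥ 3e-6
|T(6,6) − T(5,5)| = 0.00000017 < 3e-6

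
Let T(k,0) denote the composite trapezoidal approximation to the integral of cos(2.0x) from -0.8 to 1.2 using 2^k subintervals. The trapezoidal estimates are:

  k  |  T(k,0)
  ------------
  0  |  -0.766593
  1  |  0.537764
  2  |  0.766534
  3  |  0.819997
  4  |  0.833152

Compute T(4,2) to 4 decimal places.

0.8375

T(3,1) = 0.819997 + (0.819997 − 0.766534)/3 = 0.837818
T(4,1) = 0.833152 + (0.833152 − 0.819997)/3 = 0.837537
T(4,2) = 0.837537 + (0.837537 − 0.837818)/15 = 0.837518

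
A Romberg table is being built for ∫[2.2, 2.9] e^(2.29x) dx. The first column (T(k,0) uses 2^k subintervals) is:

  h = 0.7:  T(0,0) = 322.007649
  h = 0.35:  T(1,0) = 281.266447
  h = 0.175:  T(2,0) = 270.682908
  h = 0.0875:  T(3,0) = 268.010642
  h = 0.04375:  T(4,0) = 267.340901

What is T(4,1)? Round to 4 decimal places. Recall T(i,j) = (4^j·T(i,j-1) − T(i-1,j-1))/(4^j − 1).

T(4,1) = 267.340901 + (267.340901 − 268.010642)/3 = 267.117654

267.1177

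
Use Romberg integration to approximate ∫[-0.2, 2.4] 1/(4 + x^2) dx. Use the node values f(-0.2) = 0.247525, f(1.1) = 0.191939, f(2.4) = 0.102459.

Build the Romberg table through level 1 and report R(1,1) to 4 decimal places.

R(0,0) (trapezoid, 1 panel, h=2.6000): 0.454979
R(1,0) (trapezoid, 2 panels, h=1.3000): 0.477010
R(1,1) = 0.477010 + (0.477010 − 0.454979)/3 = 0.484354

0.4844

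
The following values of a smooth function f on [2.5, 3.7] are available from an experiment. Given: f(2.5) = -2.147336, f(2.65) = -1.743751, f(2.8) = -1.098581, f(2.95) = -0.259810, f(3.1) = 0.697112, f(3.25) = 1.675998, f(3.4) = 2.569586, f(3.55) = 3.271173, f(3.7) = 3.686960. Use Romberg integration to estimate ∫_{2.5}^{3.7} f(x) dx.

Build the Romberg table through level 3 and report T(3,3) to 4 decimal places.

T(0,0) (trapezoid, 1 panel, h=1.2000): 0.923774
T(1,0) (trapezoid, 2 panels, h=0.6000): 0.880154
T(2,0) (trapezoid, 4 panels, h=0.3000): 0.881379
T(3,0) (trapezoid, 8 panels, h=0.1500): 0.882231
T(1,1) = 0.880154 + (0.880154 − 0.923774)/3 = 0.865614
T(2,1) = 0.881379 + (0.881379 − 0.880154)/3 = 0.881787
T(3,1) = 0.882231 + (0.882231 − 0.881379)/3 = 0.882515
T(2,2) = 0.881787 + (0.881787 − 0.865614)/15 = 0.882865
T(3,2) = 0.882515 + (0.882515 − 0.881787)/15 = 0.882564
T(3,3) = 0.882564 + (0.882564 − 0.882865)/63 = 0.882559

0.8826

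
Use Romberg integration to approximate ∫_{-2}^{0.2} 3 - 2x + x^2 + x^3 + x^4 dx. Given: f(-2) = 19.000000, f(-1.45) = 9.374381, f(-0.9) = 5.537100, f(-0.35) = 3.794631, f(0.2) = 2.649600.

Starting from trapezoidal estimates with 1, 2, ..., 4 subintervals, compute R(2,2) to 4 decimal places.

R(0,0) (trapezoid, 1 panel, h=2.2000): 23.814560
R(1,0) (trapezoid, 2 panels, h=1.1000): 17.998090
R(2,0) (trapezoid, 4 panels, h=0.5500): 16.242002
R(1,1) = 17.998090 + (17.998090 − 23.814560)/3 = 16.059267
R(2,1) = 16.242002 + (16.242002 − 17.998090)/3 = 15.656639
R(2,2) = 15.656639 + (15.656639 − 16.059267)/15 = 15.629797

15.6298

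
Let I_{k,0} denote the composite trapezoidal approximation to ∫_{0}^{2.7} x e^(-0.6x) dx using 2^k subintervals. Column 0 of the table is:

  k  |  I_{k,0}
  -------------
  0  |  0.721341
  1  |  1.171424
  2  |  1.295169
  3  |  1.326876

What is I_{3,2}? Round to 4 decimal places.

I_{2,1} = (4·1.295169 − 1.171424) / 3 = 1.336417
I_{3,1} = 1.326876 + (1.326876 − 1.295169)/3 = 1.337445
I_{3,2} = (16·1.337445 − 1.336417) / 15 = 1.337514
(Column j=1 coincides with Simpson's rule on the same nodes.)

1.3375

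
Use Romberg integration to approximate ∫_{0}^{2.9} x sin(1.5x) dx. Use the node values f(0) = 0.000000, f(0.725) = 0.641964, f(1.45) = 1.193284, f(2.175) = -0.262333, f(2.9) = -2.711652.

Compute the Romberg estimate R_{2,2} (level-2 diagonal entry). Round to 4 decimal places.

R_{0,0} (trapezoid, 1 panel, h=2.9000): -3.931895
R_{1,0} (trapezoid, 2 panels, h=1.4500): -0.235686
R_{2,0} (trapezoid, 4 panels, h=0.7250): 0.157390
R_{1,1} = -0.235686 + (-0.235686 − (-3.931895))/3 = 0.996384
R_{2,1} = 0.157390 + (0.157390 − (-0.235686))/3 = 0.288415
R_{2,2} = 0.288415 + (0.288415 − 0.996384)/15 = 0.241217

0.2412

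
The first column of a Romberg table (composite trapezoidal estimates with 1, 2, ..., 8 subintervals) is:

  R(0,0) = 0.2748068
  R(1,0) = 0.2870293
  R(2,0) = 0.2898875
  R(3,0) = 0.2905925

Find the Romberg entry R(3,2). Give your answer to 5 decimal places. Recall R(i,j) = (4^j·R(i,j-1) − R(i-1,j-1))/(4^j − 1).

0.29083

Richardson extrapolation on the trapezoidal column (denominator 4−1=3):
R(2,1) = (4·0.2898875 − 0.2870293) / 3 = 0.2908402
R(3,1) = (4·0.2905925 − 0.2898875) / 3 = 0.2908275
R(3,2) = 0.2908275 + (0.2908275 − 0.2908402)/15 = 0.2908267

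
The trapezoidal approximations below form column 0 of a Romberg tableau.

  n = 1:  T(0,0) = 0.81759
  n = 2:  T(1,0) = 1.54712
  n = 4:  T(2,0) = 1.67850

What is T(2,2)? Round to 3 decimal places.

1.718

T(1,1) = 1.54712 + (1.54712 − 0.81759)/3 = 1.79030
T(2,1) = 1.67850 + (1.67850 − 1.54712)/3 = 1.72229
T(2,2) = (16·1.72229 − 1.79030) / 15 = 1.71776
(Column j=1 coincides with Simpson's rule on the same nodes.)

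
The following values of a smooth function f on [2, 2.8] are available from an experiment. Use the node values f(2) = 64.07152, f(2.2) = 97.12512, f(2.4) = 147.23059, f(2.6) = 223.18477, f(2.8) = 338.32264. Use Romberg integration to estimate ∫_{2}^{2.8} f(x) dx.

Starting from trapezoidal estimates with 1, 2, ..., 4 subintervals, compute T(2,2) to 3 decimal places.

T(0,0) (trapezoid, 1 panel, h=0.8000): 160.95766
T(1,0) (trapezoid, 2 panels, h=0.4000): 139.37107
T(2,0) (trapezoid, 4 panels, h=0.2000): 133.74751
T(1,1) = 139.37107 + (139.37107 − 160.95766)/3 = 132.17554
T(2,1) = 133.74751 + (133.74751 − 139.37107)/3 = 131.87299
T(2,2) = 131.87299 + (131.87299 − 132.17554)/15 = 131.85282

131.853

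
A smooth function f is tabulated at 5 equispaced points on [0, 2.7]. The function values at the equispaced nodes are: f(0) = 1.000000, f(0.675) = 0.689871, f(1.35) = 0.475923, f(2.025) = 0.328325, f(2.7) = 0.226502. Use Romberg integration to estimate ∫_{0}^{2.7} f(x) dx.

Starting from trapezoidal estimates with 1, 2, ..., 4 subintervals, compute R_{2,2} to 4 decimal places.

1.4064

R_{0,0} (trapezoid, 1 panel, h=2.7000): 1.655778
R_{1,0} (trapezoid, 2 panels, h=1.3500): 1.470385
R_{2,0} (trapezoid, 4 panels, h=0.6750): 1.422475
R_{1,1} = 1.470385 + (1.470385 − 1.655778)/3 = 1.408587
R_{2,1} = 1.422475 + (1.422475 − 1.470385)/3 = 1.406505
R_{2,2} = 1.406505 + (1.406505 − 1.408587)/15 = 1.406366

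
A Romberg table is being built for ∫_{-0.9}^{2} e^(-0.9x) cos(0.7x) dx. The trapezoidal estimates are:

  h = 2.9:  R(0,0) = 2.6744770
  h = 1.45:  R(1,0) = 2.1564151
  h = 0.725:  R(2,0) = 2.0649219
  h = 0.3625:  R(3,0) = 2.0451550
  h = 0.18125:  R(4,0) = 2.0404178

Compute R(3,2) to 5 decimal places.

2.03884

R(2,1) = 2.0649219 + (2.0649219 − 2.1564151)/3 = 2.0344242
R(3,1) = 2.0451550 + (2.0451550 − 2.0649219)/3 = 2.0385660
R(3,2) = (16·2.0385660 − 2.0344242) / 15 = 2.0388421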